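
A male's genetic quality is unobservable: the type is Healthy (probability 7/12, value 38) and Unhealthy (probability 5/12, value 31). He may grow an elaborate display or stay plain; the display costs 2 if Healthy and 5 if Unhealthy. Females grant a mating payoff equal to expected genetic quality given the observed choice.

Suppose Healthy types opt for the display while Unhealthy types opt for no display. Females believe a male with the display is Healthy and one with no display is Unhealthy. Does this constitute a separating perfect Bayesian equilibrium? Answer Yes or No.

No

Under these beliefs, the display earns mating payoff 38 and no display earns mating payoff 31.
Healthy: the display nets 38 − 2 = 36; no display nets 31. Healthy prefers the display.
Unhealthy: the display nets 38 − 5 = 33; no display nets 31. Unhealthy would deviate to the display.
Unhealthy has a profitable deviation, so the profile is not an equilibrium.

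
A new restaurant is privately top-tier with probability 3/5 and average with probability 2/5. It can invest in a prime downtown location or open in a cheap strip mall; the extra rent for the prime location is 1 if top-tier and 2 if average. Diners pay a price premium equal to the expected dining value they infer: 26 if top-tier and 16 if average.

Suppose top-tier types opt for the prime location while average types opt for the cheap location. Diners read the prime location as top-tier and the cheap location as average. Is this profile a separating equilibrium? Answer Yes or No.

No

Under these beliefs, the prime location earns price premium 26 and the cheap location earns price premium 16.
top-tier: the prime location nets 26 − 1 = 25; the cheap location nets 16. top-tier prefers the prime location.
average: the prime location nets 26 − 2 = 24; the cheap location nets 16. average would deviate to the prime location.
average has a profitable deviation, so the profile is not an equilibrium.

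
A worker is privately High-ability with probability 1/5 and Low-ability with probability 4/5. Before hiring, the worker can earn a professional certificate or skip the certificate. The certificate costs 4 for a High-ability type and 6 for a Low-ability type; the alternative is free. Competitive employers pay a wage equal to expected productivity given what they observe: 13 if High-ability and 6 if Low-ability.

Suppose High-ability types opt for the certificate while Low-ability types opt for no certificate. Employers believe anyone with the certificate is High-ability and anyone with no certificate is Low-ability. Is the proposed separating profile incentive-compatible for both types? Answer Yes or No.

No

Under these beliefs, the certificate earns wage 13 and no certificate earns wage 6.
High-ability: the certificate nets 13 − 4 = 9; no certificate nets 6. High-ability prefers the certificate.
Low-ability: the certificate nets 13 − 6 = 7; no certificate nets 6. Low-ability would deviate to the certificate.
Low-ability has a profitable deviation, so the profile is not an equilibrium.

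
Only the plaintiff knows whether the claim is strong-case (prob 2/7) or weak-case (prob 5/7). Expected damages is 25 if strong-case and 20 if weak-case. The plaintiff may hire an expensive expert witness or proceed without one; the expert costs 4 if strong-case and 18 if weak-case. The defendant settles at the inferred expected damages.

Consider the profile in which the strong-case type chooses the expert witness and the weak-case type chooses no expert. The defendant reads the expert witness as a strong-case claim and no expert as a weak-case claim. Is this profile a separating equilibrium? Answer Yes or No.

Yes

Under these beliefs, the expert witness earns settlement 25 and no expert earns settlement 20.
strong-case: the expert witness nets 25 − 4 = 21; no expert nets 20. strong-case prefers the expert witness.
weak-case: the expert witness nets 25 − 18 = 7; no expert nets 20. weak-case prefers no expert.
Neither type deviates, so the separating profile is an equilibrium.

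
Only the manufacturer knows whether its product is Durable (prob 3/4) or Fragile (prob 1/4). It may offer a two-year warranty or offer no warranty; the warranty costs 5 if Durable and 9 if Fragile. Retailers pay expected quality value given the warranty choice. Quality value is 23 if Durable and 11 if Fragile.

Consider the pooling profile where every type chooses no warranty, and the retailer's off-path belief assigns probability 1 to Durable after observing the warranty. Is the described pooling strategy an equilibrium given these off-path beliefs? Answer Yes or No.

On path, the retailer holds the prior and pays 3/4·23 + 1/4·11 = 20. Off path (the warranty), believing Durable, it pays 23.
Durable: no warranty nets 20; the warranty nets 23 − 5 = 18. Durable stays.
Fragile: no warranty nets 20; the warranty nets 23 − 9 = 14. Fragile stays.
No type deviates, so pooling is sustained.

Yes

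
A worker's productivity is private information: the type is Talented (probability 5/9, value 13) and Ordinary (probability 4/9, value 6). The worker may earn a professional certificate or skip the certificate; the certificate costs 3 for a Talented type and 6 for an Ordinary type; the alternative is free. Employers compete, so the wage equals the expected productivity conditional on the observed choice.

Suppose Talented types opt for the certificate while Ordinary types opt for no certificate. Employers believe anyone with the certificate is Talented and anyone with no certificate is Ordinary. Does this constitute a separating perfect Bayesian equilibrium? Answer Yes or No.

No

Under these beliefs, the certificate earns wage 13 and no certificate earns wage 6.
Talented: the certificate nets 13 − 3 = 10; no certificate nets 6. Talented prefers the certificate.
Ordinary: the certificate nets 13 − 6 = 7; no certificate nets 6. Ordinary would deviate to the certificate.
Ordinary has a profitable deviation, so the profile is not an equilibrium.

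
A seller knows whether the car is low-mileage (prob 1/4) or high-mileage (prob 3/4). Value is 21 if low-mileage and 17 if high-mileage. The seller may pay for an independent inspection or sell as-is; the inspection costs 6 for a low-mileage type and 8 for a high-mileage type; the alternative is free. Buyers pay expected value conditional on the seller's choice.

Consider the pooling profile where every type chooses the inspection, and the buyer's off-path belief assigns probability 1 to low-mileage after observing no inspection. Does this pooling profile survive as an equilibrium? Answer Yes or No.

On path, the buyer holds the prior and pays 1/4·21 + 3/4·17 = 18. Off path (no inspection), believing low-mileage, it pays 21.
low-mileage: the inspection nets 18 − 6 = 12; no inspection nets 21. low-mileage would deviate.
high-mileage: the inspection nets 18 − 8 = 10; no inspection nets 21. high-mileage would deviate.
A type deviates, so pooling fails.

No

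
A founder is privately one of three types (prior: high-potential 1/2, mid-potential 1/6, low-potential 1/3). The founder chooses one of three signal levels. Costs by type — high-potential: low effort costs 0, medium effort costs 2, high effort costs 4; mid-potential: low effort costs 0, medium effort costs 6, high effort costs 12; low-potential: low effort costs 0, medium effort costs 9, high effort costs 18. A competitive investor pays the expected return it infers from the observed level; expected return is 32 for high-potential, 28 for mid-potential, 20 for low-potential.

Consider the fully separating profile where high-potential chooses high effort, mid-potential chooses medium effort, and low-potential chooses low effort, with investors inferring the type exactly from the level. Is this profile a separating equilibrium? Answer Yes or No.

Yes

Separating valuations: high effort → 32, medium effort → 28, low effort → 20.
high-potential (assigned high effort): low effort: 20 − 0 = 20; medium effort: 28 − 2 = 26; high effort: 32 − 4 = 28. high-potential stays.
mid-potential (assigned medium effort): low effort: 20 − 0 = 20; medium effort: 28 − 6 = 22; high effort: 32 − 12 = 20. mid-potential stays.
low-potential (assigned low effort): low effort: 20 − 0 = 20; medium effort: 28 − 9 = 19; high effort: 32 − 18 = 14. low-potential stays.
Every type prefers its assigned level; separation holds.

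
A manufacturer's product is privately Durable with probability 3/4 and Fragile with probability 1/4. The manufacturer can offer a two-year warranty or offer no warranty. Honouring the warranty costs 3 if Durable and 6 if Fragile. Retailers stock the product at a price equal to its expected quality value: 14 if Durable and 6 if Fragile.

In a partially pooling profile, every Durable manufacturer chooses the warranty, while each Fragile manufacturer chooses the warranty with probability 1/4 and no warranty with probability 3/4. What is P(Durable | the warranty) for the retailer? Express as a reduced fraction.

12/13

P(the warranty) = (3/4)·1 + (1/4)·(1/4) = 13/16.
By Bayes' rule, P(Durable | the warranty) = (3/4) / (13/16) = 12/13.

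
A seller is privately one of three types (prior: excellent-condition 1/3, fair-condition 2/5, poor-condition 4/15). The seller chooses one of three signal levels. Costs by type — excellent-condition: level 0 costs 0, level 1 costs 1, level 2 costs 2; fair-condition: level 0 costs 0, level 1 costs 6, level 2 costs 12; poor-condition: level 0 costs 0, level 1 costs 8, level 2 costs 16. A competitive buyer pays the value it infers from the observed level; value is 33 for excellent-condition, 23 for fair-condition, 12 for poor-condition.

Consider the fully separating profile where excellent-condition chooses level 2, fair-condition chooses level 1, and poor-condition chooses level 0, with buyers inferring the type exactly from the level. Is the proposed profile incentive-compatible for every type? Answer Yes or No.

No

Separating prices: level 2 → 33, level 1 → 23, level 0 → 12.
excellent-condition (assigned level 2): level 0: 12 − 0 = 12; level 1: 23 − 1 = 22; level 2: 33 − 2 = 31. excellent-condition stays.
fair-condition (assigned level 1): level 0: 12 − 0 = 12; level 1: 23 − 6 = 17; level 2: 33 − 12 = 21. fair-condition prefers level 2.
poor-condition (assigned level 0): level 0: 12 − 0 = 12; level 1: 23 − 8 = 15; level 2: 33 − 16 = 17. poor-condition prefers level 2.
At least one type deviates; the separating profile fails.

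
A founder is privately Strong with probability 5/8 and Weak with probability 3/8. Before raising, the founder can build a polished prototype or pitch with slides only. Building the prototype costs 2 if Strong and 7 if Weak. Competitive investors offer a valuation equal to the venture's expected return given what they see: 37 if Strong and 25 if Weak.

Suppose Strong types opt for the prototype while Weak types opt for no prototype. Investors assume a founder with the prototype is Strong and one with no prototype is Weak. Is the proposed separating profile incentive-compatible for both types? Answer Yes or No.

No

Under these beliefs, the prototype earns valuation 37 and no prototype earns valuation 25.
Strong: the prototype nets 37 − 2 = 35; no prototype nets 25. Strong prefers the prototype.
Weak: the prototype nets 37 − 7 = 30; no prototype nets 25. Weak would deviate to the prototype.
Weak has a profitable deviation, so the profile is not an equilibrium.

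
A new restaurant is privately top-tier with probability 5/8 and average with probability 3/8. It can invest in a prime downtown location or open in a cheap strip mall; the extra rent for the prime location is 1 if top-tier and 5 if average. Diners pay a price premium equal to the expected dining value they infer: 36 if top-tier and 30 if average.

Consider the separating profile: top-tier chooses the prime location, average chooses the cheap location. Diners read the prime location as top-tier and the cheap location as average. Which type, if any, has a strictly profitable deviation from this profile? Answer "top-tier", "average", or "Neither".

The prime location pays 36; the cheap location pays 30.
top-tier: assigned the prime location, nets 36 − 1 = 35; deviating to the cheap location nets 30.
average: assigned the cheap location, nets 30; deviating to the prime location nets 36 − 5 = 31.
The average type gains 1 by deviating.

average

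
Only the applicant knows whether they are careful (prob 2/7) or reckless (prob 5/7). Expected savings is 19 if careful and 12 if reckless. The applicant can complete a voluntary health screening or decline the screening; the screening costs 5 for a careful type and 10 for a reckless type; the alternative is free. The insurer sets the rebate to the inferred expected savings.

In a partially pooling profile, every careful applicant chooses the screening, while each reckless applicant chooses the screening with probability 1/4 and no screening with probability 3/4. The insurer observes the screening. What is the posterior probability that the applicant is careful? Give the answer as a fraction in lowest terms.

8/13

P(the screening) = (2/7)·1 + (5/7)·(1/4) = 13/28.
By Bayes' rule, P(careful | the screening) = (2/7) / (13/28) = 8/13.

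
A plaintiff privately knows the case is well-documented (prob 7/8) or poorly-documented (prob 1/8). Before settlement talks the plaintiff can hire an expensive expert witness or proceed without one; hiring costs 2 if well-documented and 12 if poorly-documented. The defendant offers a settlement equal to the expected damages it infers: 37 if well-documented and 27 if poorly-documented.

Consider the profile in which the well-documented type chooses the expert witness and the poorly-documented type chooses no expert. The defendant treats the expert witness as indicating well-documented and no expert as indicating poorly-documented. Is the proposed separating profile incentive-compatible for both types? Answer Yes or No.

Yes

Under these beliefs, the expert witness earns settlement 37 and no expert earns settlement 27.
well-documented: the expert witness nets 37 − 2 = 35; no expert nets 27. well-documented prefers the expert witness.
poorly-documented: the expert witness nets 37 − 12 = 25; no expert nets 27. poorly-documented prefers no expert.
Neither type deviates, so the separating profile is an equilibrium.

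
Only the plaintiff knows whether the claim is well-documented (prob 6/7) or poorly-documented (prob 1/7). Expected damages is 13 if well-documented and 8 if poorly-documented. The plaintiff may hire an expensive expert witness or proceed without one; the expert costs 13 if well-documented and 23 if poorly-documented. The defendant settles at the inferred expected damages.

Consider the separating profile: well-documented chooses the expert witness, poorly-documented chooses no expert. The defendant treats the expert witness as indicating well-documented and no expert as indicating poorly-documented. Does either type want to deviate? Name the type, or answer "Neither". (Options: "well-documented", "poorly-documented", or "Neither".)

well-documented

The expert witness pays 13; no expert pays 8.
well-documented: assigned the expert witness, nets 13 − 13 = 0; deviating to no expert nets 8.
poorly-documented: assigned no expert, nets 8; deviating to the expert witness nets 13 − 23 = -10.
The well-documented type gains 8 by deviating.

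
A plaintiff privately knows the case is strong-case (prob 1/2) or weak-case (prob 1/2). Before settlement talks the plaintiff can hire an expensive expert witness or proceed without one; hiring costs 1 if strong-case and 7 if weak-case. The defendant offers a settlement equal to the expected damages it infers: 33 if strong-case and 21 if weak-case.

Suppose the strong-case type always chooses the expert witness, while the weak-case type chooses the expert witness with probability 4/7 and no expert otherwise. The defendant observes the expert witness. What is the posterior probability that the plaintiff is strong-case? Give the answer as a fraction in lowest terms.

P(the expert witness) = (1/2)·1 + (1/2)·(4/7) = 11/14.
By Bayes' rule, P(strong-case | the expert witness) = (1/2) / (11/14) = 7/11.

7/11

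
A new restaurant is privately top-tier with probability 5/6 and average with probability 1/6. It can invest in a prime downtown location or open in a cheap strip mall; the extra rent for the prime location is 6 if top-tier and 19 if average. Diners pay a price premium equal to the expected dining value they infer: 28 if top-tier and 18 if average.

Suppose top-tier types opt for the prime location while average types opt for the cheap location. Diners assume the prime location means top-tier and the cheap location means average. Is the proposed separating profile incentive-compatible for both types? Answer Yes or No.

Yes

Under these beliefs, the prime location earns price premium 28 and the cheap location earns price premium 18.
top-tier: the prime location nets 28 − 6 = 22; the cheap location nets 18. top-tier prefers the prime location.
average: the prime location nets 28 − 19 = 9; the cheap location nets 18. average prefers the cheap location.
Neither type deviates, so the separating profile is an equilibrium.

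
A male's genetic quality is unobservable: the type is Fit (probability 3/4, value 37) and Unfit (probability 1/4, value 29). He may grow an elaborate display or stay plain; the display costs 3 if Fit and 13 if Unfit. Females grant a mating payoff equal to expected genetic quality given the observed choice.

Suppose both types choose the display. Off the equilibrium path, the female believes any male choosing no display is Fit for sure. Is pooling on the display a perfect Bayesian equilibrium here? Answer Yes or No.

No

On path, the female holds the prior and pays 3/4·37 + 1/4·29 = 35. Off path (no display), believing Fit, it pays 37.
Fit: the display nets 35 − 3 = 32; no display nets 37. Fit would deviate.
Unfit: the display nets 35 − 13 = 22; no display nets 37. Unfit would deviate.
A type deviates, so pooling fails.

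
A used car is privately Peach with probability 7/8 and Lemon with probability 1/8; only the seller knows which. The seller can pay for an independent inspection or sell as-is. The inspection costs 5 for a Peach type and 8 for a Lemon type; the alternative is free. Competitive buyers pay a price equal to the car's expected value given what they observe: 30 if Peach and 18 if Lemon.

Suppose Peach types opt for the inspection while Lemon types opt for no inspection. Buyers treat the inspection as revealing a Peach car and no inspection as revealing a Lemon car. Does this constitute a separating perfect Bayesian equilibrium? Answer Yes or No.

No

Under these beliefs, the inspection earns price 30 and no inspection earns price 18.
Peach: the inspection nets 30 − 5 = 25; no inspection nets 18. Peach prefers the inspection.
Lemon: the inspection nets 30 − 8 = 22; no inspection nets 18. Lemon would deviate to the inspection.
Lemon has a profitable deviation, so the profile is not an equilibrium.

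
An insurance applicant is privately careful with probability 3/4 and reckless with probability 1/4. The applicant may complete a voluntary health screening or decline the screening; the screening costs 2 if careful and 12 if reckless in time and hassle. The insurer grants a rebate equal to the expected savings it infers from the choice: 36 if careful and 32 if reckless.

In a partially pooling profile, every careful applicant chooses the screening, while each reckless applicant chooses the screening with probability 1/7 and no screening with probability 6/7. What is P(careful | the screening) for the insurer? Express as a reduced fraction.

P(the screening) = (3/4)·1 + (1/4)·(1/7) = 11/14.
By Bayes' rule, P(careful | the screening) = (3/4) / (11/14) = 21/22.

21/22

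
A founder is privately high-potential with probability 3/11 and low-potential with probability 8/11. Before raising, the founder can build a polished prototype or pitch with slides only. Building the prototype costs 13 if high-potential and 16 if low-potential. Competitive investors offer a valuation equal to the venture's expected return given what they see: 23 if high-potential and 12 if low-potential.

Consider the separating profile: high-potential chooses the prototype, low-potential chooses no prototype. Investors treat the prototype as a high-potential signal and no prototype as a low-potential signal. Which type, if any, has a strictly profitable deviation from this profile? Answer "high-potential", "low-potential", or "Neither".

high-potential

The prototype pays 23; no prototype pays 12.
high-potential: assigned the prototype, nets 23 − 13 = 10; deviating to no prototype nets 12.
low-potential: assigned no prototype, nets 12; deviating to the prototype nets 23 − 16 = 7.
The high-potential type gains 2 by deviating.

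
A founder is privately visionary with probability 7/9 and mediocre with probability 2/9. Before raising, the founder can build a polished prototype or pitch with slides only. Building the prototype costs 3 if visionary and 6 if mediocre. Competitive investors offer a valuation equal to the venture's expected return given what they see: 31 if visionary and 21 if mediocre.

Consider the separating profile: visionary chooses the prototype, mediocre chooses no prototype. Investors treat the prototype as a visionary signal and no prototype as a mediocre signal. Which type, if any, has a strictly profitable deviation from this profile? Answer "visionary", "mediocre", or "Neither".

mediocre

The prototype pays 31; no prototype pays 21.
visionary: assigned the prototype, nets 31 − 3 = 28; deviating to no prototype nets 21.
mediocre: assigned no prototype, nets 21; deviating to the prototype nets 31 − 6 = 25.
The mediocre type gains 4 by deviating.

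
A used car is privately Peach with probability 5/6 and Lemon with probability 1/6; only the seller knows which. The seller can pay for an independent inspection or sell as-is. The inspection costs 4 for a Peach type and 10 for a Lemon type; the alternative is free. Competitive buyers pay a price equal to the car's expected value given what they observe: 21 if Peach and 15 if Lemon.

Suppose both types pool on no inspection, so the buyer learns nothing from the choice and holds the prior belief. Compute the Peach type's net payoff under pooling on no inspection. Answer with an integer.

20

Pooled price = 5/6·21 + 1/6·15 = 20.
Peach pays no cost for no inspection, so net payoff = 20.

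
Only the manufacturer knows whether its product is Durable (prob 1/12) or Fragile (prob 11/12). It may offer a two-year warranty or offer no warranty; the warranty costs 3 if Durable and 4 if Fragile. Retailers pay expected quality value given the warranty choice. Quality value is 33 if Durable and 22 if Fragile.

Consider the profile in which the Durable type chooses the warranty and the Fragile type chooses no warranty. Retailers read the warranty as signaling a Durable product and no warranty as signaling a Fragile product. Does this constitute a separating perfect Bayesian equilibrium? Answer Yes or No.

No

Under these beliefs, the warranty earns price 33 and no warranty earns price 22.
Durable: the warranty nets 33 − 3 = 30; no warranty nets 22. Durable prefers the warranty.
Fragile: the warranty nets 33 − 4 = 29; no warranty nets 22. Fragile would deviate to the warranty.
Fragile has a profitable deviation, so the profile is not an equilibrium.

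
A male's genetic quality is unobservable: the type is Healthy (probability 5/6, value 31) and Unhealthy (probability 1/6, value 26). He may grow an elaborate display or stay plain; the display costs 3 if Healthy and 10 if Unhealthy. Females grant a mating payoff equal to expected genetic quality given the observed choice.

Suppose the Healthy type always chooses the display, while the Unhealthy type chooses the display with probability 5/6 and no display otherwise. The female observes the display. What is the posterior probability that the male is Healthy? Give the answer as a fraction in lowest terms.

P(the display) = (5/6)·1 + (1/6)·(5/6) = 35/36.
By Bayes' rule, P(Healthy | the display) = (5/6) / (35/36) = 6/7.

6/7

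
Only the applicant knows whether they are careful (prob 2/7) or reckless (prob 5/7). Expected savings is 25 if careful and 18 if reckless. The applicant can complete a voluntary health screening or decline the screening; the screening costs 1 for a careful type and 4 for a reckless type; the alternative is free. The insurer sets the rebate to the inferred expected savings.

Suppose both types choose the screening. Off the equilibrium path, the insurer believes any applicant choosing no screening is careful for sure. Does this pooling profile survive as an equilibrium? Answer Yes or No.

On path, the insurer holds the prior and pays 2/7·25 + 5/7·18 = 20. Off path (no screening), believing careful, it pays 25.
careful: the screening nets 20 − 1 = 19; no screening nets 25. careful would deviate.
reckless: the screening nets 20 − 4 = 16; no screening nets 25. reckless would deviate.
A type deviates, so pooling fails.

No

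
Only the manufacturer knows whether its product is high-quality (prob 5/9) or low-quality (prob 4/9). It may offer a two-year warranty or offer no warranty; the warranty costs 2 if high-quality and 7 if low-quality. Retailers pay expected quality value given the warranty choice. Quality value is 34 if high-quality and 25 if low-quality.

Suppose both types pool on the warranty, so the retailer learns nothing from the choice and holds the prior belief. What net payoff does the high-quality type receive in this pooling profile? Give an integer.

Pooled price = 5/9·34 + 4/9·25 = 30.
high-quality pays cost 2 for the warranty, so net payoff = 30 − 2 = 28.

28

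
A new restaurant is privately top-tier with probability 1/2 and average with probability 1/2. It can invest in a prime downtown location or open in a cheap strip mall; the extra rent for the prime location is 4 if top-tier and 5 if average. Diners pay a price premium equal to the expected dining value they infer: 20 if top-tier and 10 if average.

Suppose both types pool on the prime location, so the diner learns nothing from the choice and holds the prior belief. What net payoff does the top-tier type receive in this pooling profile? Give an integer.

11

Pooled price premium = 1/2·20 + 1/2·10 = 15.
top-tier pays cost 4 for the prime location, so net payoff = 15 − 4 = 11.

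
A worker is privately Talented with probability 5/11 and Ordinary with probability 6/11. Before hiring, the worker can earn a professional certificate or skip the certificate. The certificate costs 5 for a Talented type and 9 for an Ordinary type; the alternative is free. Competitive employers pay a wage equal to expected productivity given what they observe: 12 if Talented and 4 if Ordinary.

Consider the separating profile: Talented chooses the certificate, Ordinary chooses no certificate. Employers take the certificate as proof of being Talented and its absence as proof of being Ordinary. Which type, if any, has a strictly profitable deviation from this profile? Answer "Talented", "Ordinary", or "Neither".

The certificate pays 12; no certificate pays 4.
Talented: assigned the certificate, nets 12 − 5 = 7; deviating to no certificate nets 4.
Ordinary: assigned no certificate, nets 4; deviating to the certificate nets 12 − 9 = 3.
Both types strictly prefer their assigned action; no profitable deviation.

Neither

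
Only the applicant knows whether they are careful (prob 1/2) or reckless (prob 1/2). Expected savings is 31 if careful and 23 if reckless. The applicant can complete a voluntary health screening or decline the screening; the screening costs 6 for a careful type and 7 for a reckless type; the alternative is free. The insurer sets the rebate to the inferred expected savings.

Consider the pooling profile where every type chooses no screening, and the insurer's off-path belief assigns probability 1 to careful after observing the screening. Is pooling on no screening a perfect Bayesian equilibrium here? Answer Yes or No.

On path, the insurer holds the prior and pays 1/2·31 + 1/2·23 = 27. Off path (the screening), believing careful, it pays 31.
careful: no screening nets 27; the screening nets 31 − 6 = 25. careful stays.
reckless: no screening nets 27; the screening nets 31 − 7 = 24. reckless stays.
No type deviates, so pooling is sustained.

Yes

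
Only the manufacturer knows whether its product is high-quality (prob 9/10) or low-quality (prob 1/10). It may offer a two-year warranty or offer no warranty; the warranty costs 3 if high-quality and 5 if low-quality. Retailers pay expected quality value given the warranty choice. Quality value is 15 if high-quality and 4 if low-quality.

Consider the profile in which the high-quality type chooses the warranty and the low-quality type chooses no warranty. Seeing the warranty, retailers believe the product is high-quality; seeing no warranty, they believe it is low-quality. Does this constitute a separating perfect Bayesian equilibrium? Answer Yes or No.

Under these beliefs, the warranty earns price 15 and no warranty earns price 4.
high-quality: the warranty nets 15 − 3 = 12; no warranty nets 4. high-quality prefers the warranty.
low-quality: the warranty nets 15 − 5 = 10; no warranty nets 4. low-quality would deviate to the warranty.
low-quality has a profitable deviation, so the profile is not an equilibrium.

No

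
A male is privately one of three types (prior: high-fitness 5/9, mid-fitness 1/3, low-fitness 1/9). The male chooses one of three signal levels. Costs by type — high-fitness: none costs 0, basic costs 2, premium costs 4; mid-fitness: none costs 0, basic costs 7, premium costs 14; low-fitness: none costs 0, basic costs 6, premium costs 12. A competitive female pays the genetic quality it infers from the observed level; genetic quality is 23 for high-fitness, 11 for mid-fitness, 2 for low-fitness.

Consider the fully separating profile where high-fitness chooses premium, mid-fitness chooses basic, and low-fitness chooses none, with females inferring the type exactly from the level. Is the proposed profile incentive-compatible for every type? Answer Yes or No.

No

Separating mating payoffs: premium → 23, basic → 11, none → 2.
high-fitness (assigned premium): none: 2 − 0 = 2; basic: 11 − 2 = 9; premium: 23 − 4 = 19. high-fitness stays.
mid-fitness (assigned basic): none: 2 − 0 = 2; basic: 11 − 7 = 4; premium: 23 − 14 = 9. mid-fitness prefers premium.
low-fitness (assigned none): none: 2 − 0 = 2; basic: 11 − 6 = 5; premium: 23 − 12 = 11. low-fitness prefers premium.
At least one type deviates; the separating profile fails.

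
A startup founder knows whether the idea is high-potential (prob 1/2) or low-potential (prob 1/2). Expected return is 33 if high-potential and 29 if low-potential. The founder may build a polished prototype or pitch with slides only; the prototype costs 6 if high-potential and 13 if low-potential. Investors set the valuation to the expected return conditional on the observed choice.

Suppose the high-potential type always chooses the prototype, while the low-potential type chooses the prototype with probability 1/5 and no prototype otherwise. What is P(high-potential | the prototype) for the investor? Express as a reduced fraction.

5/6

P(the prototype) = (1/2)·1 + (1/2)·(1/5) = 3/5.
By Bayes' rule, P(high-potential | the prototype) = (1/2) / (3/5) = 5/6.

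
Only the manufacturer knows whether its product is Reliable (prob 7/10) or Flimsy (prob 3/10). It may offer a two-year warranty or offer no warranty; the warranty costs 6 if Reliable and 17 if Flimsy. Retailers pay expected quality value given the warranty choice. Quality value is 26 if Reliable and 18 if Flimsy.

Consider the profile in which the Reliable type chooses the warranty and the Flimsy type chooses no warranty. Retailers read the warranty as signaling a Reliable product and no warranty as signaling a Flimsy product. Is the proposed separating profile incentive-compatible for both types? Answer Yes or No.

Yes

Under these beliefs, the warranty earns price 26 and no warranty earns price 18.
Reliable: the warranty nets 26 − 6 = 20; no warranty nets 18. Reliable prefers the warranty.
Flimsy: the warranty nets 26 − 17 = 9; no warranty nets 18. Flimsy prefers no warranty.
Neither type deviates, so the separating profile is an equilibrium.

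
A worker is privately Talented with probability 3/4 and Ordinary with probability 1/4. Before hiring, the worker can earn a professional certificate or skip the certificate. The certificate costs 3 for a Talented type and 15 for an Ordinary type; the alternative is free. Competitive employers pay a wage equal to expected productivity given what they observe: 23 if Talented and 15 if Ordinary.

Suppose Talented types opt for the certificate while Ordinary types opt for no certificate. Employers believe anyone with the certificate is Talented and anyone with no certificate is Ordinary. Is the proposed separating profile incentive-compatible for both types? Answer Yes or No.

Under these beliefs, the certificate earns wage 23 and no certificate earns wage 15.
Talented: the certificate nets 23 − 3 = 20; no certificate nets 15. Talented prefers the certificate.
Ordinary: the certificate nets 23 − 15 = 8; no certificate nets 15. Ordinary prefers no certificate.
Neither type deviates, so the separating profile is an equilibrium.

Yes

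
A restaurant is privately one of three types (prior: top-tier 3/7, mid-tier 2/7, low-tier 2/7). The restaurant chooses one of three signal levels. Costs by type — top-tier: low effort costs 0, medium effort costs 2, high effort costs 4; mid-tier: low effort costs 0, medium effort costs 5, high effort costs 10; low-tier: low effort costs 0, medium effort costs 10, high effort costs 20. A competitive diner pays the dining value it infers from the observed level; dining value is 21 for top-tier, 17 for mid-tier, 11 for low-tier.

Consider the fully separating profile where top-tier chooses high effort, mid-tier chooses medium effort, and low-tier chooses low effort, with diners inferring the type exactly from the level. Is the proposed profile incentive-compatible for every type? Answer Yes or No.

Separating price premiums: high effort → 21, medium effort → 17, low effort → 11.
top-tier (assigned high effort): low effort: 11 − 0 = 11; medium effort: 17 − 2 = 15; high effort: 21 − 4 = 17. top-tier stays.
mid-tier (assigned medium effort): low effort: 11 − 0 = 11; medium effort: 17 − 5 = 12; high effort: 21 − 10 = 11. mid-tier stays.
low-tier (assigned low effort): low effort: 11 − 0 = 11; medium effort: 17 − 10 = 7; high effort: 21 − 20 = 1. low-tier stays.
Every type prefers its assigned level; separation holds.

Yes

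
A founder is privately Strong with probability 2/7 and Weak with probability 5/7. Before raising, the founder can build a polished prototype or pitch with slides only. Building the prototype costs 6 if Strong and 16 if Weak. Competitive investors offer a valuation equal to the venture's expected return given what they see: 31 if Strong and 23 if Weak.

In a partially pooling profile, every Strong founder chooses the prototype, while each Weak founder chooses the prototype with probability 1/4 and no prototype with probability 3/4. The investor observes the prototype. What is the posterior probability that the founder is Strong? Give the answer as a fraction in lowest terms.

P(the prototype) = (2/7)·1 + (5/7)·(1/4) = 13/28.
By Bayes' rule, P(Strong | the prototype) = (2/7) / (13/28) = 8/13.

8/13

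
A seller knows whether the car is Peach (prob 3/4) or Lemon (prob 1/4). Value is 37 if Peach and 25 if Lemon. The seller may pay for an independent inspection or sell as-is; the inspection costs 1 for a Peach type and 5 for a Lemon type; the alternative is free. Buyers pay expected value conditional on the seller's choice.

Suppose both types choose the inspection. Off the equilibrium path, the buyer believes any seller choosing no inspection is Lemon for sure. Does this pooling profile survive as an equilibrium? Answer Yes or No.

On path, the buyer holds the prior and pays 3/4·37 + 1/4·25 = 34. Off path (no inspection), believing Lemon, it pays 25.
Peach: the inspection nets 34 − 1 = 33; no inspection nets 25. Peach stays.
Lemon: the inspection nets 34 − 5 = 29; no inspection nets 25. Lemon stays.
No type deviates, so pooling is sustained.

Yes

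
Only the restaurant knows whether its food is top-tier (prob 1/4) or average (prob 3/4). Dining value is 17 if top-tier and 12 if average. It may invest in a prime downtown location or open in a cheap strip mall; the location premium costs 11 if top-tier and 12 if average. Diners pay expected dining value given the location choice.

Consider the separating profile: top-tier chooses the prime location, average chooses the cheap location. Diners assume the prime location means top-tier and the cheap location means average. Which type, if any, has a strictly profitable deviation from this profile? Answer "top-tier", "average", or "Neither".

top-tier

The prime location pays 17; the cheap location pays 12.
top-tier: assigned the prime location, nets 17 − 11 = 6; deviating to the cheap location nets 12.
average: assigned the cheap location, nets 12; deviating to the prime location nets 17 − 12 = 5.
The top-tier type gains 6 by deviating.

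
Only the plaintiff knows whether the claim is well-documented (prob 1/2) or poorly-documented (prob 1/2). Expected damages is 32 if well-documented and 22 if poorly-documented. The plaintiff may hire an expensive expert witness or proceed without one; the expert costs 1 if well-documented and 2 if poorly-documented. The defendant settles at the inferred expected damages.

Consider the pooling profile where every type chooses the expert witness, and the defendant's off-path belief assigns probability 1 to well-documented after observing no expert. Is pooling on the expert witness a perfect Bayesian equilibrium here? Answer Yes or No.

No

On path, the defendant holds the prior and pays 1/2·32 + 1/2·22 = 27. Off path (no expert), believing well-documented, it pays 32.
well-documented: the expert witness nets 27 − 1 = 26; no expert nets 32. well-documented would deviate.
poorly-documented: the expert witness nets 27 − 2 = 25; no expert nets 32. poorly-documented would deviate.
A type deviates, so pooling fails.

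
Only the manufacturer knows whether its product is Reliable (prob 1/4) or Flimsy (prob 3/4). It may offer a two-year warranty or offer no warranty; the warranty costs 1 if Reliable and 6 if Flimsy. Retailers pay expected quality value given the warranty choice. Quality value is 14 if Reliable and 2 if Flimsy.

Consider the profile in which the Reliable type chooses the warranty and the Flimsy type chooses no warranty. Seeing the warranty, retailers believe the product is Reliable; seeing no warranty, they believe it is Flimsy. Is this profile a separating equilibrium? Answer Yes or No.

Under these beliefs, the warranty earns price 14 and no warranty earns price 2.
Reliable: the warranty nets 14 − 1 = 13; no warranty nets 2. Reliable prefers the warranty.
Flimsy: the warranty nets 14 − 6 = 8; no warranty nets 2. Flimsy would deviate to the warranty.
Flimsy has a profitable deviation, so the profile is not an equilibrium.

No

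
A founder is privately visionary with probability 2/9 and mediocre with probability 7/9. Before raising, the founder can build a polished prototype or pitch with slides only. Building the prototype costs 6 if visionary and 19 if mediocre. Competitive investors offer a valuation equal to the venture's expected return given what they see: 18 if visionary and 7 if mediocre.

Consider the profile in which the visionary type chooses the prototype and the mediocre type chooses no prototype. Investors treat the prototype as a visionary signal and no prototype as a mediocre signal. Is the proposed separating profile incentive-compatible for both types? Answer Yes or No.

Under these beliefs, the prototype earns valuation 18 and no prototype earns valuation 7.
visionary: the prototype nets 18 − 6 = 12; no prototype nets 7. visionary prefers the prototype.
mediocre: the prototype nets 18 − 19 = -1; no prototype nets 7. mediocre prefers no prototype.
Neither type deviates, so the separating profile is an equilibrium.

Yes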